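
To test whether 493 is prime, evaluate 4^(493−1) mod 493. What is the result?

103

4^1 ≡ 4 (mod 493)
4^2 ≡ 4^2 = 16 ≡ 16 (mod 493)
4^4 ≡ 16^2 = 256 ≡ 256 (mod 493)
4^8 ≡ 256^2 = 65536 ≡ 460 (mod 493)
4^16 ≡ 460^2 = 211600 ≡ 103 (mod 493)
4^32 ≡ 103^2 = 10609 ≡ 256 (mod 493)
4^64 ≡ 256^2 = 65536 ≡ 460 (mod 493)
4^128 ≡ 460^2 = 211600 ≡ 103 (mod 493)
4^256 ≡ 103^2 = 10609 ≡ 256 (mod 493)
492 = 256 + 128 + 64 + 32 + 8 + 4 in binary powers of 2.
So 4^492 ≡ 256 · 103 · 460 · 256 · 460 · 256 ≡ 103 (mod 493).
Since 103 ≠ 1, base 4 is a Fermat witness: 493 is composite.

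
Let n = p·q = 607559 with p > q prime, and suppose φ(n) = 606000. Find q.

φ(n) = (p−1)(q−1) = n − (p+q) + 1, so p + q = 607559 − 606000 + 1 = 1560.
p and q are the roots of t² − 1560t + 607559 = 0.
Discriminant: 1560² − 4·607559 = 2433600 − 2430236 = 3364; √3364 = 58.
q = (1560 − 58)/2 = 751, p = (1560 + 58)/2 = 809.
Check: 751 · 809 = 607559.

751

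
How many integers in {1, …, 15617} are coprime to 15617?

Factor: 15617 = 7 · 23 · 97.
φ(15617) = (7−1) · (23−1) · (97−1) = 6 · 22 · 96 = 12672.

12672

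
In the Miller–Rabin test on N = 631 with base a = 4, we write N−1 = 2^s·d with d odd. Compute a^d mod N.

1

631 − 1 = 630 = 2^1 · 315, so d = 315.
4^1 ≡ 4 (mod 631)
4^2 ≡ 4^2 = 16 ≡ 16 (mod 631)
4^4 ≡ 16^2 = 256 ≡ 256 (mod 631)
4^8 ≡ 256^2 = 65536 ≡ 543 (mod 631)
4^16 ≡ 543^2 = 294849 ≡ 172 (mod 631)
4^32 ≡ 172^2 = 29584 ≡ 558 (mod 631)
4^64 ≡ 558^2 = 311364 ≡ 281 (mod 631)
4^128 ≡ 281^2 = 78961 ≡ 86 (mod 631)
4^256 ≡ 86^2 = 7396 ≡ 455 (mod 631)
315 = 256 + 32 + 16 + 8 + 2 + 1 in binary powers of 2.
So 4^315 ≡ 455 · 558 · 172 · 543 · 16 · 4 ≡ 1 (mod 631).
Since 4^d ≡ 1 (mod 631), base 4 does not prove 631 composite.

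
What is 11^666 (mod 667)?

216

11^1 ≡ 11 (mod 667)
11^2 ≡ 11^2 = 121 ≡ 121 (mod 667)
11^4 ≡ 121^2 = 14641 ≡ 634 (mod 667)
11^8 ≡ 634^2 = 401956 ≡ 422 (mod 667)
11^16 ≡ 422^2 = 178084 ≡ 662 (mod 667)
11^32 ≡ 662^2 = 438244 ≡ 25 (mod 667)
11^64 ≡ 25^2 = 625 ≡ 625 (mod 667)
11^128 ≡ 625^2 = 390625 ≡ 430 (mod 667)
11^256 ≡ 430^2 = 184900 ≡ 141 (mod 667)
11^512 ≡ 141^2 = 19881 ≡ 538 (mod 667)
666 = 512 + 128 + 16 + 8 + 2 in binary powers of 2.
So 11^666 ≡ 538 · 430 · 662 · 422 · 121 ≡ 216 (mod 667).
Since 216 ≠ 1, base 11 is a Fermat witness: 667 is composite.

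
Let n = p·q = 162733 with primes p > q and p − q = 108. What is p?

461

Since p = q + 108, we have 162733 = q(q + 108), so q² + 108q − 162733 = 0.
Discriminant: 108² + 4·162733 = 11664 + 650932 = 662596; √662596 = 814.
q = (−108 + 814)/2 = 353, and p = q + 108 = 461.
Check: 353 · 461 = 162733.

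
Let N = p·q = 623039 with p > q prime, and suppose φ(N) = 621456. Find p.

857

φ(n) = (p−1)(q−1) = n − (p+q) + 1, so p + q = 623039 − 621456 + 1 = 1584.
p and q are the roots of t² − 1584t + 623039 = 0.
Discriminant: 1584² − 4·623039 = 2509056 − 2492156 = 16900; √16900 = 130.
q = (1584 − 130)/2 = 727, p = (1584 + 130)/2 = 857.
Check: 727 · 857 = 623039.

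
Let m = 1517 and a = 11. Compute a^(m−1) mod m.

11^1 ≡ 11 (mod 1517)
11^2 ≡ 11^2 = 121 ≡ 121 (mod 1517)
11^4 ≡ 121^2 = 14641 ≡ 988 (mod 1517)
11^8 ≡ 988^2 = 976144 ≡ 713 (mod 1517)
11^16 ≡ 713^2 = 508369 ≡ 174 (mod 1517)
11^32 ≡ 174^2 = 30276 ≡ 1453 (mod 1517)
11^64 ≡ 1453^2 = 2111209 ≡ 1062 (mod 1517)
11^128 ≡ 1062^2 = 1127844 ≡ 713 (mod 1517)
11^256 ≡ 713^2 = 508369 ≡ 174 (mod 1517)
11^512 ≡ 174^2 = 30276 ≡ 1453 (mod 1517)
11^1024 ≡ 1453^2 = 2111209 ≡ 1062 (mod 1517)
1516 = 1024 + 256 + 128 + 64 + 32 + 8 + 4 in binary powers of 2.
So 11^1516 ≡ 1062 · 174 · 713 · 1062 · 1453 · 713 · 988 ≡ 359 (mod 1517).
Since 359 ≠ 1, base 11 is a Fermat witness: 1517 is composite.

359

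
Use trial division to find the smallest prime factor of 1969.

1969 is odd.
Digit sum 25, not divisible by 3.
Ends in 9: not divisible by 5.
7: 1969 = 7·281 + 2
11: 1969 = 11·179

11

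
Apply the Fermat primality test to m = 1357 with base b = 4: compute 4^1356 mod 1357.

4^1 ≡ 4 (mod 1357)
4^2 ≡ 4^2 = 16 ≡ 16 (mod 1357)
4^4 ≡ 16^2 = 256 ≡ 256 (mod 1357)
4^8 ≡ 256^2 = 65536 ≡ 400 (mod 1357)
4^16 ≡ 400^2 = 160000 ≡ 1231 (mod 1357)
4^32 ≡ 1231^2 = 1515361 ≡ 949 (mod 1357)
4^64 ≡ 949^2 = 900601 ≡ 910 (mod 1357)
4^128 ≡ 910^2 = 828100 ≡ 330 (mod 1357)
4^256 ≡ 330^2 = 108900 ≡ 340 (mod 1357)
4^512 ≡ 340^2 = 115600 ≡ 255 (mod 1357)
4^1024 ≡ 255^2 = 65025 ≡ 1246 (mod 1357)
1356 = 1024 + 256 + 64 + 8 + 4 in binary powers of 2.
So 4^1356 ≡ 1246 · 340 · 910 · 400 · 256 ≡ 685 (mod 1357).
Since 685 ≠ 1, base 4 is a Fermat witness: 1357 is composite.

685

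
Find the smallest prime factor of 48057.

3

48057 is odd.
Digit sum 24, divisible by 3.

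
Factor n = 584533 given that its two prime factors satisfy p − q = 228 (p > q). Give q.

659

Since p = q + 228, we have 584533 = q(q + 228), so q² + 228q − 584533 = 0.
Discriminant: 228² + 4·584533 = 51984 + 2338132 = 2390116; √2390116 = 1546.
q = (−228 + 1546)/2 = 659, and p = q + 228 = 887.
Check: 659 · 887 = 584533.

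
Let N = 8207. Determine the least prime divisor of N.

8207 is odd.
Digit sum 17, not divisible by 3.
Ends in 7: not divisible by 5.
7: 8207 = 7·1172 + 3
11: 8207 = 11·746 + 1
13: 8207 = 13·631 + 4
17: 8207 = 17·482 + 13
19: 8207 = 19·431 + 18
23: 8207 = 23·356 + 19
29: 8207 = 29·283

29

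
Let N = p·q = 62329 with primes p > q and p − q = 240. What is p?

397

Since p = q + 240, we have 62329 = q(q + 240), so q² + 240q − 62329 = 0.
Discriminant: 240² + 4·62329 = 57600 + 249316 = 306916; √306916 = 554.
q = (−240 + 554)/2 = 157, and p = q + 240 = 397.
Check: 157 · 397 = 62329.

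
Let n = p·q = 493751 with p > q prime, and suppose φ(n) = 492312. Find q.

φ(n) = (p−1)(q−1) = n − (p+q) + 1, so p + q = 493751 − 492312 + 1 = 1440.
p and q are the roots of t² − 1440t + 493751 = 0.
Discriminant: 1440² − 4·493751 = 2073600 − 1975004 = 98596; √98596 = 314.
q = (1440 − 314)/2 = 563, p = (1440 + 314)/2 = 877.
Check: 563 · 877 = 493751.

563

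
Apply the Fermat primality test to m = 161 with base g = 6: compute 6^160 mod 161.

127

6^1 ≡ 6 (mod 161)
6^2 ≡ 6^2 = 36 ≡ 36 (mod 161)
6^4 ≡ 36^2 = 1296 ≡ 8 (mod 161)
6^8 ≡ 8^2 = 64 ≡ 64 (mod 161)
6^16 ≡ 64^2 = 4096 ≡ 71 (mod 161)
6^32 ≡ 71^2 = 5041 ≡ 50 (mod 161)
6^64 ≡ 50^2 = 2500 ≡ 85 (mod 161)
6^128 ≡ 85^2 = 7225 ≡ 141 (mod 161)
160 = 128 + 32 in binary powers of 2.
So 6^160 ≡ 141 · 50 ≡ 127 (mod 161).
Since 127 ≠ 1, base 6 is a Fermat witness: 161 is composite.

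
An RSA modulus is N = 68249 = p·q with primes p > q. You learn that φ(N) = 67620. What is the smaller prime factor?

φ(n) = (p−1)(q−1) = n − (p+q) + 1, so p + q = 68249 − 67620 + 1 = 630.
p and q are the roots of t² − 630t + 68249 = 0.
Discriminant: 630² − 4·68249 = 396900 − 272996 = 123904; √123904 = 352.
q = (630 − 352)/2 = 139, p = (630 + 352)/2 = 491.
Check: 139 · 491 = 68249.

139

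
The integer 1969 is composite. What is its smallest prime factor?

1969 is odd.
Digit sum 25, not divisible by 3.
Ends in 9: not divisible by 5.
7: 1969 = 7·281 + 2
11: 1969 = 11·179

11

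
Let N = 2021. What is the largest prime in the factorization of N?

47

2021 = 43 · 47
47 is prime.
So 2021 = 43 · 47; the largest prime factor is 47.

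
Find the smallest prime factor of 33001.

61

33001 is odd.
Digit sum 7, not divisible by 3.
Ends in 1: not divisible by 5.
7: 33001 = 7·4714 + 3
11: 33001 = 11·3000 + 1
13: 33001 = 13·2538 + 7
17: 33001 = 17·1941 + 4
19: 33001 = 19·1736 + 17
23: 33001 = 23·1434 + 19
29: 33001 = 29·1137 + 28
31: 33001 = 31·1064 + 17
37: 33001 = 37·891 + 34
41: 33001 = 41·804 + 37
43: 33001 = 43·767 + 20
47: 33001 = 47·702 + 7
53: 33001 = 53·622 + 35
59: 33001 = 59·559 + 20
61: 33001 = 61·541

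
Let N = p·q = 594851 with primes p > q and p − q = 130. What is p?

839

Since p = q + 130, we have 594851 = q(q + 130), so q² + 130q − 594851 = 0.
Discriminant: 130² + 4·594851 = 16900 + 2379404 = 2396304; √2396304 = 1548.
q = (−130 + 1548)/2 = 709, and p = q + 130 = 839.
Check: 709 · 839 = 594851.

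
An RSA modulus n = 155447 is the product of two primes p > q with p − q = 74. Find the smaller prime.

Since p = q + 74, we have 155447 = q(q + 74), so q² + 74q − 155447 = 0.
Discriminant: 74² + 4·155447 = 5476 + 621788 = 627264; √627264 = 792.
q = (−74 + 792)/2 = 359, and p = q + 74 = 433.
Check: 359 · 433 = 155447.

359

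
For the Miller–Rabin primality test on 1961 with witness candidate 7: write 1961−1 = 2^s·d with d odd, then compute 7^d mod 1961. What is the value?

1418

1961 − 1 = 1960 = 2^3 · 245, so d = 245.
7^1 ≡ 7 (mod 1961)
7^2 ≡ 7^2 = 49 ≡ 49 (mod 1961)
7^4 ≡ 49^2 = 2401 ≡ 440 (mod 1961)
7^8 ≡ 440^2 = 193600 ≡ 1422 (mod 1961)
7^16 ≡ 1422^2 = 2022084 ≡ 293 (mod 1961)
7^32 ≡ 293^2 = 85849 ≡ 1526 (mod 1961)
7^64 ≡ 1526^2 = 2328676 ≡ 969 (mod 1961)
7^128 ≡ 969^2 = 938961 ≡ 1603 (mod 1961)
245 = 128 + 64 + 32 + 16 + 4 + 1 in binary powers of 2.
So 7^245 ≡ 1603 · 969 · 1526 · 293 · 440 · 7 ≡ 1418 (mod 1961).
Squaring chain: 1418 → 699 → 312; never reaches −1, so base 7 is a Miller–Rabin witness that 1961 is composite.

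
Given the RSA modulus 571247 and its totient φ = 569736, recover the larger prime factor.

φ(n) = (p−1)(q−1) = n − (p+q) + 1, so p + q = 571247 − 569736 + 1 = 1512.
p and q are the roots of t² − 1512t + 571247 = 0.
Discriminant: 1512² − 4·571247 = 2286144 − 2284988 = 1156; √1156 = 34.
q = (1512 − 34)/2 = 739, p = (1512 + 34)/2 = 773.
Check: 739 · 773 = 571247.

773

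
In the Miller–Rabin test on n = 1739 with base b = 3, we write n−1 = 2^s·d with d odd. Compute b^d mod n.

946

1739 − 1 = 1738 = 2^1 · 869, so d = 869.
3^1 ≡ 3 (mod 1739)
3^2 ≡ 3^2 = 9 ≡ 9 (mod 1739)
3^4 ≡ 9^2 = 81 ≡ 81 (mod 1739)
3^8 ≡ 81^2 = 6561 ≡ 1344 (mod 1739)
3^16 ≡ 1344^2 = 1806336 ≡ 1254 (mod 1739)
3^32 ≡ 1254^2 = 1572516 ≡ 460 (mod 1739)
3^64 ≡ 460^2 = 211600 ≡ 1181 (mod 1739)
3^128 ≡ 1181^2 = 1394761 ≡ 83 (mod 1739)
3^256 ≡ 83^2 = 6889 ≡ 1672 (mod 1739)
3^512 ≡ 1672^2 = 2795584 ≡ 1011 (mod 1739)
869 = 512 + 256 + 64 + 32 + 4 + 1 in binary powers of 2.
So 3^869 ≡ 1011 · 1672 · 1181 · 460 · 81 · 3 ≡ 946 (mod 1739).
Squaring chain: 946; never reaches −1, so base 3 is a Miller–Rabin witness that 1739 is composite.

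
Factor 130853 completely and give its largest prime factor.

97

130853 = 19 · 6887
6887 = 71 · 97
97 is prime.
So 130853 = 19 · 71 · 97; the largest prime factor is 97.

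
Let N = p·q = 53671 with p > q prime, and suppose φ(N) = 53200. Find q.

φ(n) = (p−1)(q−1) = n − (p+q) + 1, so p + q = 53671 − 53200 + 1 = 472.
p and q are the roots of t² − 472t + 53671 = 0.
Discriminant: 472² − 4·53671 = 222784 − 214684 = 8100; √8100 = 90.
q = (472 − 90)/2 = 191, p = (472 + 90)/2 = 281.
Check: 191 · 281 = 53671.

191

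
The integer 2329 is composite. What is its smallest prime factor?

2329 is odd.
Digit sum 16, not divisible by 3.
Ends in 9: not divisible by 5.
7: 2329 = 7·332 + 5
11: 2329 = 11·211 + 8
13: 2329 = 13·179 + 2
17: 2329 = 17·137

17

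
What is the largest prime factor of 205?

205 = 5 · 41
41 is prime.
So 205 = 5 · 41; the largest prime factor is 41.

41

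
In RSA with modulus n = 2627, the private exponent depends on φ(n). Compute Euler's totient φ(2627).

Factor: 2627 = 37 · 71.
φ(2627) = (37−1) · (71−1) = 36 · 70 = 2520.

2520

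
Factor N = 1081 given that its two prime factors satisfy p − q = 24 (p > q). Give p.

47

Since p = q + 24, we have 1081 = q(q + 24), so q² + 24q − 1081 = 0.
Discriminant: 24² + 4·1081 = 576 + 4324 = 4900; √4900 = 70.
q = (−24 + 70)/2 = 23, and p = q + 24 = 47.
Check: 23 · 47 = 1081.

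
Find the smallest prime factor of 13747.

59

13747 is odd.
Digit sum 22, not divisible by 3.
Ends in 7: not divisible by 5.
7: 13747 = 7·1963 + 6
11: 13747 = 11·1249 + 8
13: 13747 = 13·1057 + 6
17: 13747 = 17·808 + 11
19: 13747 = 19·723 + 10
23: 13747 = 23·597 + 16
29: 13747 = 29·474 + 1
31: 13747 = 31·443 + 14
37: 13747 = 37·371 + 20
41: 13747 = 41·335 + 12
43: 13747 = 43·319 + 30
47: 13747 = 47·292 + 23
53: 13747 = 53·259 + 20
59: 13747 = 59·233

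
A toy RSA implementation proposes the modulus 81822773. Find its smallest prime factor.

89

81822773 is odd.
Digit sum 38, not divisible by 3.
Ends in 3: not divisible by 5.
7: 81822773 = 7·11688967 + 4
11: 81822773 = 11·7438433 + 10
13: 81822773 = 13·6294059 + 6
17: 81822773 = 17·4813104 + 5
19: 81822773 = 19·4306461 + 14
23: 81822773 = 23·3557511 + 20
29: 81822773 = 29·2821474 + 27
31: 81822773 = 31·2639444 + 9
37: 81822773 = 37·2211426 + 11
41: 81822773 = 41·1995677 + 16
43: 81822773 = 43·1902855 + 8
47: 81822773 = 47·1740910 + 3
53: 81822773 = 53·1543825 + 48
59: 81822773 = 59·1386826 + 39
61: 81822773 = 61·1341356 + 57
67: 81822773 = 67·1221235 + 28
71: 81822773 = 71·1152433 + 30
73: 81822773 = 73·1120859 + 66
79: 81822773 = 79·1035731 + 24
83: 81822773 = 83·985816 + 45
89: 81822773 = 89·919357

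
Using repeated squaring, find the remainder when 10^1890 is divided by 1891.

1768

10^1 ≡ 10 (mod 1891)
10^2 ≡ 10^2 = 100 ≡ 100 (mod 1891)
10^4 ≡ 100^2 = 10000 ≡ 545 (mod 1891)
10^8 ≡ 545^2 = 297025 ≡ 138 (mod 1891)
10^16 ≡ 138^2 = 19044 ≡ 134 (mod 1891)
10^32 ≡ 134^2 = 17956 ≡ 937 (mod 1891)
10^64 ≡ 937^2 = 877969 ≡ 545 (mod 1891)
10^128 ≡ 545^2 = 297025 ≡ 138 (mod 1891)
10^256 ≡ 138^2 = 19044 ≡ 134 (mod 1891)
10^512 ≡ 134^2 = 17956 ≡ 937 (mod 1891)
10^1024 ≡ 937^2 = 877969 ≡ 545 (mod 1891)
1890 = 1024 + 512 + 256 + 64 + 32 + 2 in binary powers of 2.
So 10^1890 ≡ 545 · 937 · 134 · 545 · 937 · 100 ≡ 1768 (mod 1891).
Since 1768 ≠ 1, base 10 is a Fermat witness: 1891 is composite.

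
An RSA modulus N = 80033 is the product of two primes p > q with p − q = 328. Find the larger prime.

491

Since p = q + 328, we have 80033 = q(q + 328), so q² + 328q − 80033 = 0.
Discriminant: 328² + 4·80033 = 107584 + 320132 = 427716; √427716 = 654.
q = (−328 + 654)/2 = 163, and p = q + 328 = 491.
Check: 163 · 491 = 80033.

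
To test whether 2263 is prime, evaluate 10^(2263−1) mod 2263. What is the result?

10^1 ≡ 10 (mod 2263)
10^2 ≡ 10^2 = 100 ≡ 100 (mod 2263)
10^4 ≡ 100^2 = 10000 ≡ 948 (mod 2263)
10^8 ≡ 948^2 = 898704 ≡ 293 (mod 2263)
10^16 ≡ 293^2 = 85849 ≡ 2118 (mod 2263)
10^32 ≡ 2118^2 = 4485924 ≡ 658 (mod 2263)
10^64 ≡ 658^2 = 432964 ≡ 731 (mod 2263)
10^128 ≡ 731^2 = 534361 ≡ 293 (mod 2263)
10^256 ≡ 293^2 = 85849 ≡ 2118 (mod 2263)
10^512 ≡ 2118^2 = 4485924 ≡ 658 (mod 2263)
10^1024 ≡ 658^2 = 432964 ≡ 731 (mod 2263)
10^2048 ≡ 731^2 = 534361 ≡ 293 (mod 2263)
2262 = 2048 + 128 + 64 + 16 + 4 + 2 in binary powers of 2.
So 10^2262 ≡ 293 · 293 · 731 · 2118 · 948 · 100 ≡ 2236 (mod 2263).
Since 2236 ≠ 1, base 10 is a Fermat witness: 2263 is composite.

2236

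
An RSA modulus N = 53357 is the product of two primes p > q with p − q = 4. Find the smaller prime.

Since p = q + 4, we have 53357 = q(q + 4), so q² + 4q − 53357 = 0.
Discriminant: 4² + 4·53357 = 16 + 213428 = 213444; √213444 = 462.
q = (−4 + 462)/2 = 229, and p = q + 4 = 233.
Check: 229 · 233 = 53357.

229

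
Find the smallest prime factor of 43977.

3

43977 is odd.
Digit sum 30, divisible by 3.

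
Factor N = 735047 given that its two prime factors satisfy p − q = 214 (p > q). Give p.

971

Since p = q + 214, we have 735047 = q(q + 214), so q² + 214q − 735047 = 0.
Discriminant: 214² + 4·735047 = 45796 + 2940188 = 2985984; √2985984 = 1728.
q = (−214 + 1728)/2 = 757, and p = q + 214 = 971.
Check: 757 · 971 = 735047.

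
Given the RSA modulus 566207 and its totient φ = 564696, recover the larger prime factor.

φ(n) = (p−1)(q−1) = n − (p+q) + 1, so p + q = 566207 − 564696 + 1 = 1512.
p and q are the roots of t² − 1512t + 566207 = 0.
Discriminant: 1512² − 4·566207 = 2286144 − 2264828 = 21316; √21316 = 146.
q = (1512 − 146)/2 = 683, p = (1512 + 146)/2 = 829.
Check: 683 · 829 = 566207.

829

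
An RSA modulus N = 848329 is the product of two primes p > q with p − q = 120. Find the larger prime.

983

Since p = q + 120, we have 848329 = q(q + 120), so q² + 120q − 848329 = 0.
Discriminant: 120² + 4·848329 = 14400 + 3393316 = 3407716; √3407716 = 1846.
q = (−120 + 1846)/2 = 863, and p = q + 120 = 983.
Check: 863 · 983 = 848329.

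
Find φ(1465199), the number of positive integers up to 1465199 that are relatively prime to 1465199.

Factor: 1465199 = 83 · 127 · 139.
φ(1465199) = (83−1) · (127−1) · (139−1) = 82 · 126 · 138 = 1425816.

1425816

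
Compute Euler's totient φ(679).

576

Factor: 679 = 7 · 97.
φ(679) = (7−1) · (97−1) = 6 · 96 = 576.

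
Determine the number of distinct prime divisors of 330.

330 = 2 · 165
165 = 3 · 55
55 = 5 · 11
330 = 2 · 3 · 5 · 11, which has 4 distinct prime factors.

4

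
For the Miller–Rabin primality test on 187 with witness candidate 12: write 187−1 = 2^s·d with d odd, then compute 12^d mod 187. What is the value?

133

187 − 1 = 186 = 2^1 · 93, so d = 93.
12^1 ≡ 12 (mod 187)
12^2 ≡ 12^2 = 144 ≡ 144 (mod 187)
12^4 ≡ 144^2 = 20736 ≡ 166 (mod 187)
12^8 ≡ 166^2 = 27556 ≡ 67 (mod 187)
12^16 ≡ 67^2 = 4489 ≡ 1 (mod 187)
12^32 ≡ 1^2 = 1 ≡ 1 (mod 187)
12^64 ≡ 1^2 = 1 ≡ 1 (mod 187)
93 = 64 + 16 + 8 + 4 + 1 in binary powers of 2.
So 12^93 ≡ 1 · 1 · 67 · 166 · 12 ≡ 133 (mod 187).
Squaring chain: 133; never reaches −1, so base 12 is a Miller–Rabin witness that 187 is composite.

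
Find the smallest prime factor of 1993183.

1993183 is odd.
Digit sum 34, not divisible by 3.
Ends in 3: not divisible by 5.
7: 1993183 = 7·284740 + 3
11: 1993183 = 11·181198 + 5
13: 1993183 = 13·153321 + 10
17: 1993183 = 17·117246 + 1
19: 1993183 = 19·104904 + 7
23: 1993183 = 23·86660 + 3
29: 1993183 = 29·68730 + 13
31: 1993183 = 31·64296 + 7
37: 1993183 = 37·53869 + 30
41: 1993183 = 41·48614 + 9
43: 1993183 = 43·46353 + 4
47: 1993183 = 47·42408 + 7
53: 1993183 = 53·37607 + 12
59: 1993183 = 59·33782 + 45
61: 1993183 = 61·32675 + 8
67: 1993183 = 67·29749

67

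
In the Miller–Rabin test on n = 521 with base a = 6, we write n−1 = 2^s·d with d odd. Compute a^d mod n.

521 − 1 = 520 = 2^3 · 65, so d = 65.
6^1 ≡ 6 (mod 521)
6^2 ≡ 6^2 = 36 ≡ 36 (mod 521)
6^4 ≡ 36^2 = 1296 ≡ 254 (mod 521)
6^8 ≡ 254^2 = 64516 ≡ 433 (mod 521)
6^16 ≡ 433^2 = 187489 ≡ 450 (mod 521)
6^32 ≡ 450^2 = 202500 ≡ 352 (mod 521)
6^64 ≡ 352^2 = 123904 ≡ 427 (mod 521)
65 = 64 + 1 in binary powers of 2.
So 6^65 ≡ 427 · 6 ≡ 478 (mod 521).
Squaring chain: 478 → 286 → 520; reaches −1, so base 6 does not prove 521 composite.

478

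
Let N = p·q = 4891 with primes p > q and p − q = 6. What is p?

Since p = q + 6, we have 4891 = q(q + 6), so q² + 6q − 4891 = 0.
Discriminant: 6² + 4·4891 = 36 + 19564 = 19600; √19600 = 140.
q = (−6 + 140)/2 = 67, and p = q + 6 = 73.
Check: 67 · 73 = 4891.

73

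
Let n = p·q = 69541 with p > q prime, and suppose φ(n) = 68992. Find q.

197

φ(n) = (p−1)(q−1) = n − (p+q) + 1, so p + q = 69541 − 68992 + 1 = 550.
p and q are the roots of t² − 550t + 69541 = 0.
Discriminant: 550² − 4·69541 = 302500 − 278164 = 24336; √24336 = 156.
q = (550 − 156)/2 = 197, p = (550 + 156)/2 = 353.
Check: 197 · 353 = 69541.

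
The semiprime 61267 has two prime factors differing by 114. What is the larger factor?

311

Since p = q + 114, we have 61267 = q(q + 114), so q² + 114q − 61267 = 0.
Discriminant: 114² + 4·61267 = 12996 + 245068 = 258064; √258064 = 508.
q = (−114 + 508)/2 = 197, and p = q + 114 = 311.
Check: 197 · 311 = 61267.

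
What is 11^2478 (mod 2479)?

1148

11^1 ≡ 11 (mod 2479)
11^2 ≡ 11^2 = 121 ≡ 121 (mod 2479)
11^4 ≡ 121^2 = 14641 ≡ 2246 (mod 2479)
11^8 ≡ 2246^2 = 5044516 ≡ 2230 (mod 2479)
11^16 ≡ 2230^2 = 4972900 ≡ 26 (mod 2479)
11^32 ≡ 26^2 = 676 ≡ 676 (mod 2479)
11^64 ≡ 676^2 = 456976 ≡ 840 (mod 2479)
11^128 ≡ 840^2 = 705600 ≡ 1564 (mod 2479)
11^256 ≡ 1564^2 = 2446096 ≡ 1802 (mod 2479)
11^512 ≡ 1802^2 = 3247204 ≡ 2193 (mod 2479)
11^1024 ≡ 2193^2 = 4809249 ≡ 2468 (mod 2479)
11^2048 ≡ 2468^2 = 6091024 ≡ 121 (mod 2479)
2478 = 2048 + 256 + 128 + 32 + 8 + 4 + 2 in binary powers of 2.
So 11^2478 ≡ 121 · 1802 · 1564 · 676 · 2230 · 2246 · 121 ≡ 1148 (mod 2479).
Since 1148 ≠ 1, base 11 is a Fermat witness: 2479 is composite.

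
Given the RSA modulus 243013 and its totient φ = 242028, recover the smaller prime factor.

φ(n) = (p−1)(q−1) = n − (p+q) + 1, so p + q = 243013 − 242028 + 1 = 986.
p and q are the roots of t² − 986t + 243013 = 0.
Discriminant: 986² − 4·243013 = 972196 − 972052 = 144; √144 = 12.
q = (986 − 12)/2 = 487, p = (986 + 12)/2 = 499.
Check: 487 · 499 = 243013.

487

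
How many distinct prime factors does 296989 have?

296989 = 7^2 · 6061
6061 = 11 · 551
551 = 19 · 29
296989 = 7^2 · 11 · 19 · 29, which has 4 distinct prime factors.

4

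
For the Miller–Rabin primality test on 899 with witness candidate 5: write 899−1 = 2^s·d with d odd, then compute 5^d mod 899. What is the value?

614

899 − 1 = 898 = 2^1 · 449, so d = 449.
5^1 ≡ 5 (mod 899)
5^2 ≡ 5^2 = 25 ≡ 25 (mod 899)
5^4 ≡ 25^2 = 625 ≡ 625 (mod 899)
5^8 ≡ 625^2 = 390625 ≡ 459 (mod 899)
5^16 ≡ 459^2 = 210681 ≡ 315 (mod 899)
5^32 ≡ 315^2 = 99225 ≡ 335 (mod 899)
5^64 ≡ 335^2 = 112225 ≡ 749 (mod 899)
5^128 ≡ 749^2 = 561001 ≡ 25 (mod 899)
5^256 ≡ 25^2 = 625 ≡ 625 (mod 899)
449 = 256 + 128 + 64 + 1 in binary powers of 2.
So 5^449 ≡ 625 · 25 · 749 · 5 ≡ 614 (mod 899).
Squaring chain: 614; never reaches −1, so base 5 is a Miller–Rabin witness that 899 is composite.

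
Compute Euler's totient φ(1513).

1408

Factor: 1513 = 17 · 89.
φ(1513) = (17−1) · (89−1) = 16 · 88 = 1408.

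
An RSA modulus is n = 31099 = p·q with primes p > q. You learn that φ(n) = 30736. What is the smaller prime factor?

137

φ(n) = (p−1)(q−1) = n − (p+q) + 1, so p + q = 31099 − 30736 + 1 = 364.
p and q are the roots of t² − 364t + 31099 = 0.
Discriminant: 364² − 4·31099 = 132496 − 124396 = 8100; √8100 = 90.
q = (364 − 90)/2 = 137, p = (364 + 90)/2 = 227.
Check: 137 · 227 = 31099.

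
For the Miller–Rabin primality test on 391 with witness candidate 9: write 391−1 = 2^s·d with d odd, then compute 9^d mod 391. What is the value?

391 − 1 = 390 = 2^1 · 195, so d = 195.
9^1 ≡ 9 (mod 391)
9^2 ≡ 9^2 = 81 ≡ 81 (mod 391)
9^4 ≡ 81^2 = 6561 ≡ 305 (mod 391)
9^8 ≡ 305^2 = 93025 ≡ 358 (mod 391)
9^16 ≡ 358^2 = 128164 ≡ 307 (mod 391)
9^32 ≡ 307^2 = 94249 ≡ 18 (mod 391)
9^64 ≡ 18^2 = 324 ≡ 324 (mod 391)
9^128 ≡ 324^2 = 104976 ≡ 188 (mod 391)
195 = 128 + 64 + 2 + 1 in binary powers of 2.
So 9^195 ≡ 188 · 324 · 81 · 9 ≡ 151 (mod 391).
Squaring chain: 151; never reaches −1, so base 9 is a Miller–Rabin witness that 391 is composite.

151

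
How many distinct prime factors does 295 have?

2

295 = 5 · 59
295 = 5 · 59, which has 2 distinct prime factors.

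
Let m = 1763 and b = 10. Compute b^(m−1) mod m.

1330

10^1 ≡ 10 (mod 1763)
10^2 ≡ 10^2 = 100 ≡ 100 (mod 1763)
10^4 ≡ 100^2 = 10000 ≡ 1185 (mod 1763)
10^8 ≡ 1185^2 = 1404225 ≡ 877 (mod 1763)
10^16 ≡ 877^2 = 769129 ≡ 461 (mod 1763)
10^32 ≡ 461^2 = 212521 ≡ 961 (mod 1763)
10^64 ≡ 961^2 = 923521 ≡ 1472 (mod 1763)
10^128 ≡ 1472^2 = 2166784 ≡ 57 (mod 1763)
10^256 ≡ 57^2 = 3249 ≡ 1486 (mod 1763)
10^512 ≡ 1486^2 = 2208196 ≡ 920 (mod 1763)
10^1024 ≡ 920^2 = 846400 ≡ 160 (mod 1763)
1762 = 1024 + 512 + 128 + 64 + 32 + 2 in binary powers of 2.
So 10^1762 ≡ 160 · 920 · 57 · 1472 · 961 · 100 ≡ 1330 (mod 1763).
Since 1330 ≠ 1, base 10 is a Fermat witness: 1763 is composite.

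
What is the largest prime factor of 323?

323 = 17 · 19
19 is prime.
So 323 = 17 · 19; the largest prime factor is 19.

19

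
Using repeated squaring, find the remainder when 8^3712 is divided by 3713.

8^1 ≡ 8 (mod 3713)
8^2 ≡ 8^2 = 64 ≡ 64 (mod 3713)
8^4 ≡ 64^2 = 4096 ≡ 383 (mod 3713)
8^8 ≡ 383^2 = 146689 ≡ 1882 (mod 3713)
8^16 ≡ 1882^2 = 3541924 ≡ 3435 (mod 3713)
8^32 ≡ 3435^2 = 11799225 ≡ 3024 (mod 3713)
8^64 ≡ 3024^2 = 9144576 ≡ 3170 (mod 3713)
8^128 ≡ 3170^2 = 10048900 ≡ 1522 (mod 3713)
8^256 ≡ 1522^2 = 2316484 ≡ 3285 (mod 3713)
8^512 ≡ 3285^2 = 10791225 ≡ 1247 (mod 3713)
8^1024 ≡ 1247^2 = 1555009 ≡ 2975 (mod 3713)
8^2048 ≡ 2975^2 = 8850625 ≡ 2546 (mod 3713)
3712 = 2048 + 1024 + 512 + 128 in binary powers of 2.
So 8^3712 ≡ 2546 · 2975 · 1247 · 1522 ≡ 3494 (mod 3713).
Since 3494 ≠ 1, base 8 is a Fermat witness: 3713 is composite.

3494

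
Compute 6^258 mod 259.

6^1 ≡ 6 (mod 259)
6^2 ≡ 6^2 = 36 ≡ 36 (mod 259)
6^4 ≡ 36^2 = 1296 ≡ 1 (mod 259)
6^8 ≡ 1^2 = 1 ≡ 1 (mod 259)
6^16 ≡ 1^2 = 1 ≡ 1 (mod 259)
6^32 ≡ 1^2 = 1 ≡ 1 (mod 259)
6^64 ≡ 1^2 = 1 ≡ 1 (mod 259)
6^128 ≡ 1^2 = 1 ≡ 1 (mod 259)
6^256 ≡ 1^2 = 1 ≡ 1 (mod 259)
258 = 256 + 2 in binary powers of 2.
So 6^258 ≡ 1 · 36 ≡ 36 (mod 259).
Since 36 ≠ 1, base 6 is a Fermat witness: 259 is composite.

36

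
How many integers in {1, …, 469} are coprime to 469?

396

Factor: 469 = 7 · 67.
φ(469) = (7−1) · (67−1) = 6 · 66 = 396.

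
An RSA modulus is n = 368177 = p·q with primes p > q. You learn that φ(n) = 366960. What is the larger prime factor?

661

φ(n) = (p−1)(q−1) = n − (p+q) + 1, so p + q = 368177 − 366960 + 1 = 1218.
p and q are the roots of t² − 1218t + 368177 = 0.
Discriminant: 1218² − 4·368177 = 1483524 − 1472708 = 10816; √10816 = 104.
q = (1218 − 104)/2 = 557, p = (1218 + 104)/2 = 661.
Check: 557 · 661 = 368177.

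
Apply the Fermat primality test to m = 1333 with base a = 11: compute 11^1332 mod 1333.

78

11^1 ≡ 11 (mod 1333)
11^2 ≡ 11^2 = 121 ≡ 121 (mod 1333)
11^4 ≡ 121^2 = 14641 ≡ 1311 (mod 1333)
11^8 ≡ 1311^2 = 1718721 ≡ 484 (mod 1333)
11^16 ≡ 484^2 = 234256 ≡ 981 (mod 1333)
11^32 ≡ 981^2 = 962361 ≡ 1268 (mod 1333)
11^64 ≡ 1268^2 = 1607824 ≡ 226 (mod 1333)
11^128 ≡ 226^2 = 51076 ≡ 422 (mod 1333)
11^256 ≡ 422^2 = 178084 ≡ 795 (mod 1333)
11^512 ≡ 795^2 = 632025 ≡ 183 (mod 1333)
11^1024 ≡ 183^2 = 33489 ≡ 164 (mod 1333)
1332 = 1024 + 256 + 32 + 16 + 4 in binary powers of 2.
So 11^1332 ≡ 164 · 795 · 1268 · 981 · 1311 ≡ 78 (mod 1333).
Since 78 ≠ 1, base 11 is a Fermat witness: 1333 is composite.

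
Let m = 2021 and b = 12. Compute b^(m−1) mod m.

397

12^1 ≡ 12 (mod 2021)
12^2 ≡ 12^2 = 144 ≡ 144 (mod 2021)
12^4 ≡ 144^2 = 20736 ≡ 526 (mod 2021)
12^8 ≡ 526^2 = 276676 ≡ 1820 (mod 2021)
12^16 ≡ 1820^2 = 3312400 ≡ 2002 (mod 2021)
12^32 ≡ 2002^2 = 4008004 ≡ 361 (mod 2021)
12^64 ≡ 361^2 = 130321 ≡ 977 (mod 2021)
12^128 ≡ 977^2 = 954529 ≡ 617 (mod 2021)
12^256 ≡ 617^2 = 380689 ≡ 741 (mod 2021)
12^512 ≡ 741^2 = 549081 ≡ 1390 (mod 2021)
12^1024 ≡ 1390^2 = 1932100 ≡ 24 (mod 2021)
2020 = 1024 + 512 + 256 + 128 + 64 + 32 + 4 in binary powers of 2.
So 12^2020 ≡ 24 · 1390 · 741 · 617 · 977 · 361 · 526 ≡ 397 (mod 2021).
Since 397 ≠ 1, base 12 is a Fermat witness: 2021 is composite.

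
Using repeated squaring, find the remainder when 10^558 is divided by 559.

10^1 ≡ 10 (mod 559)
10^2 ≡ 10^2 = 100 ≡ 100 (mod 559)
10^4 ≡ 100^2 = 10000 ≡ 497 (mod 559)
10^8 ≡ 497^2 = 247009 ≡ 490 (mod 559)
10^16 ≡ 490^2 = 240100 ≡ 289 (mod 559)
10^32 ≡ 289^2 = 83521 ≡ 230 (mod 559)
10^64 ≡ 230^2 = 52900 ≡ 354 (mod 559)
10^128 ≡ 354^2 = 125316 ≡ 100 (mod 559)
10^256 ≡ 100^2 = 10000 ≡ 497 (mod 559)
10^512 ≡ 497^2 = 247009 ≡ 490 (mod 559)
558 = 512 + 32 + 8 + 4 + 2 in binary powers of 2.
So 10^558 ≡ 490 · 230 · 490 · 497 · 100 ≡ 365 (mod 559).
Since 365 ≠ 1, base 10 is a Fermat witness: 559 is composite.

365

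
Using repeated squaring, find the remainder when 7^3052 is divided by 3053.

7^1 ≡ 7 (mod 3053)
7^2 ≡ 7^2 = 49 ≡ 49 (mod 3053)
7^4 ≡ 49^2 = 2401 ≡ 2401 (mod 3053)
7^8 ≡ 2401^2 = 5764801 ≡ 737 (mod 3053)
7^16 ≡ 737^2 = 543169 ≡ 2788 (mod 3053)
7^32 ≡ 2788^2 = 7772944 ≡ 6 (mod 3053)
7^64 ≡ 6^2 = 36 ≡ 36 (mod 3053)
7^128 ≡ 36^2 = 1296 ≡ 1296 (mod 3053)
7^256 ≡ 1296^2 = 1679616 ≡ 466 (mod 3053)
7^512 ≡ 466^2 = 217156 ≡ 393 (mod 3053)
7^1024 ≡ 393^2 = 154449 ≡ 1799 (mod 3053)
7^2048 ≡ 1799^2 = 3236401 ≡ 221 (mod 3053)
3052 = 2048 + 512 + 256 + 128 + 64 + 32 + 8 + 4 in binary powers of 2.
So 7^3052 ≡ 221 · 393 · 466 · 1296 · 36 · 6 · 737 · 2401 ≡ 767 (mod 3053).
Since 767 ≠ 1, base 7 is a Fermat witness: 3053 is composite.

767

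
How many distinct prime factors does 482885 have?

5

482885 = 5 · 96577
96577 = 13 · 7429
7429 = 17 · 437
437 = 19 · 23
482885 = 5 · 13 · 17 · 19 · 23, which has 5 distinct prime factors.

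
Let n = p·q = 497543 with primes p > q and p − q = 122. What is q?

Since p = q + 122, we have 497543 = q(q + 122), so q² + 122q − 497543 = 0.
Discriminant: 122² + 4·497543 = 14884 + 1990172 = 2005056; √2005056 = 1416.
q = (−122 + 1416)/2 = 647, and p = q + 122 = 769.
Check: 647 · 769 = 497543.

647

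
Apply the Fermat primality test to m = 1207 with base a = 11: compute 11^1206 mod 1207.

144

11^1 ≡ 11 (mod 1207)
11^2 ≡ 11^2 = 121 ≡ 121 (mod 1207)
11^4 ≡ 121^2 = 14641 ≡ 157 (mod 1207)
11^8 ≡ 157^2 = 24649 ≡ 509 (mod 1207)
11^16 ≡ 509^2 = 259081 ≡ 783 (mod 1207)
11^32 ≡ 783^2 = 613089 ≡ 1140 (mod 1207)
11^64 ≡ 1140^2 = 1299600 ≡ 868 (mod 1207)
11^128 ≡ 868^2 = 753424 ≡ 256 (mod 1207)
11^256 ≡ 256^2 = 65536 ≡ 358 (mod 1207)
11^512 ≡ 358^2 = 128164 ≡ 222 (mod 1207)
11^1024 ≡ 222^2 = 49284 ≡ 1004 (mod 1207)
1206 = 1024 + 128 + 32 + 16 + 4 + 2 in binary powers of 2.
So 11^1206 ≡ 1004 · 256 · 1140 · 783 · 157 · 121 ≡ 144 (mod 1207).
Since 144 ≠ 1, base 11 is a Fermat witness: 1207 is composite.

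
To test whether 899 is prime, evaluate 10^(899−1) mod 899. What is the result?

10^1 ≡ 10 (mod 899)
10^2 ≡ 10^2 = 100 ≡ 100 (mod 899)
10^4 ≡ 100^2 = 10000 ≡ 111 (mod 899)
10^8 ≡ 111^2 = 12321 ≡ 634 (mod 899)
10^16 ≡ 634^2 = 401956 ≡ 103 (mod 899)
10^32 ≡ 103^2 = 10609 ≡ 720 (mod 899)
10^64 ≡ 720^2 = 518400 ≡ 576 (mod 899)
10^128 ≡ 576^2 = 331776 ≡ 45 (mod 899)
10^256 ≡ 45^2 = 2025 ≡ 227 (mod 899)
10^512 ≡ 227^2 = 51529 ≡ 286 (mod 899)
898 = 512 + 256 + 128 + 2 in binary powers of 2.
So 10^898 ≡ 286 · 227 · 45 · 100 ≡ 71 (mod 899).
Since 71 ≠ 1, base 10 is a Fermat witness: 899 is composite.

71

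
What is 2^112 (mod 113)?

1

2^1 ≡ 2 (mod 113)
2^2 ≡ 2^2 = 4 ≡ 4 (mod 113)
2^4 ≡ 4^2 = 16 ≡ 16 (mod 113)
2^8 ≡ 16^2 = 256 ≡ 30 (mod 113)
2^16 ≡ 30^2 = 900 ≡ 109 (mod 113)
2^32 ≡ 109^2 = 11881 ≡ 16 (mod 113)
2^64 ≡ 16^2 = 256 ≡ 30 (mod 113)
112 = 64 + 32 + 16 in binary powers of 2.
So 2^112 ≡ 30 · 16 · 109 ≡ 1 (mod 113).
Since the result is 1, base 2 gives no evidence that 113 is composite.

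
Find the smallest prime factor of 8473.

37

8473 is odd.
Digit sum 22, not divisible by 3.
Ends in 3: not divisible by 5.
7: 8473 = 7·1210 + 3
11: 8473 = 11·770 + 3
13: 8473 = 13·651 + 10
17: 8473 = 17·498 + 7
19: 8473 = 19·445 + 18
23: 8473 = 23·368 + 9
29: 8473 = 29·292 + 5
31: 8473 = 31·273 + 10
37: 8473 = 37·229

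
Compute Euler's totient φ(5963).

5808

Factor: 5963 = 67 · 89.
φ(5963) = (67−1) · (89−1) = 66 · 88 = 5808.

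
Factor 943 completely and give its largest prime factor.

943 = 23 · 41
41 is prime.
So 943 = 23 · 41; the largest prime factor is 41.

41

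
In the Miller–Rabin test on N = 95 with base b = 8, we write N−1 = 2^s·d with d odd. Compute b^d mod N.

12

95 − 1 = 94 = 2^1 · 47, so d = 47.
8^1 ≡ 8 (mod 95)
8^2 ≡ 8^2 = 64 ≡ 64 (mod 95)
8^4 ≡ 64^2 = 4096 ≡ 11 (mod 95)
8^8 ≡ 11^2 = 121 ≡ 26 (mod 95)
8^16 ≡ 26^2 = 676 ≡ 11 (mod 95)
8^32 ≡ 11^2 = 121 ≡ 26 (mod 95)
47 = 32 + 8 + 4 + 2 + 1 in binary powers of 2.
So 8^47 ≡ 26 · 26 · 11 · 64 · 8 ≡ 12 (mod 95).
Squaring chain: 12; never reaches −1, so base 8 is a Miller–Rabin witness that 95 is composite.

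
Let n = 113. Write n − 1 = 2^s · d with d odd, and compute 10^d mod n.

65

113 − 1 = 112 = 2^4 · 7, so d = 7.
10^1 ≡ 10 (mod 113)
10^2 ≡ 10^2 = 100 ≡ 100 (mod 113)
10^4 ≡ 100^2 = 10000 ≡ 56 (mod 113)
7 = 4 + 2 + 1 in binary powers of 2.
So 10^7 ≡ 56 · 100 · 10 ≡ 65 (mod 113).
Squaring chain: 65 → 44 → 15 → 112; reaches −1, so base 10 does not prove 113 composite.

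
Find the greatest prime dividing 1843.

97

1843 = 19 · 97
97 is prime.
So 1843 = 19 · 97; the largest prime factor is 97.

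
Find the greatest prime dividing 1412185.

73

1412185 = 5 · 282437
282437 = 53 · 5329
5329 = 73 · 73
73 = 73 · 1
So 1412185 = 5 · 53 · 73^2; the largest prime factor is 73.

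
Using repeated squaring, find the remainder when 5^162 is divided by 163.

5^1 ≡ 5 (mod 163)
5^2 ≡ 5^2 = 25 ≡ 25 (mod 163)
5^4 ≡ 25^2 = 625 ≡ 136 (mod 163)
5^8 ≡ 136^2 = 18496 ≡ 77 (mod 163)
5^16 ≡ 77^2 = 5929 ≡ 61 (mod 163)
5^32 ≡ 61^2 = 3721 ≡ 135 (mod 163)
5^64 ≡ 135^2 = 18225 ≡ 132 (mod 163)
5^128 ≡ 132^2 = 17424 ≡ 146 (mod 163)
162 = 128 + 32 + 2 in binary powers of 2.
So 5^162 ≡ 146 · 135 · 25 ≡ 1 (mod 163).
Since the result is 1, base 5 gives no evidence that 163 is composite.

1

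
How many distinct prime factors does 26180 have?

26180 = 2^2 · 6545
6545 = 5 · 1309
1309 = 7 · 187
187 = 11 · 17
26180 = 2^2 · 5 · 7 · 11 · 17, which has 5 distinct prime factors.

5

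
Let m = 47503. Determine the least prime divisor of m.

67

47503 is odd.
Digit sum 19, not divisible by 3.
Ends in 3: not divisible by 5.
7: 47503 = 7·6786 + 1
11: 47503 = 11·4318 + 5
13: 47503 = 13·3654 + 1
17: 47503 = 17·2794 + 5
19: 47503 = 19·2500 + 3
23: 47503 = 23·2065 + 8
29: 47503 = 29·1638 + 1
31: 47503 = 31·1532 + 11
37: 47503 = 37·1283 + 32
41: 47503 = 41·1158 + 25
43: 47503 = 43·1104 + 31
47: 47503 = 47·1010 + 33
53: 47503 = 53·896 + 15
59: 47503 = 59·805 + 8
61: 47503 = 61·778 + 45
67: 47503 = 67·709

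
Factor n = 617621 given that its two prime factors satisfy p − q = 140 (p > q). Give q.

Since p = q + 140, we have 617621 = q(q + 140), so q² + 140q − 617621 = 0.
Discriminant: 140² + 4·617621 = 19600 + 2470484 = 2490084; √2490084 = 1578.
q = (−140 + 1578)/2 = 719, and p = q + 140 = 859.
Check: 719 · 859 = 617621.

719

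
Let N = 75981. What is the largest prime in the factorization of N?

43

75981 = 3 · 25327
25327 = 19 · 1333
1333 = 31 · 43
43 is prime.
So 75981 = 3 · 19 · 31 · 43; the largest prime factor is 43.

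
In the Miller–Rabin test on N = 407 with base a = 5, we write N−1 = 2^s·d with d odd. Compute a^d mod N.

407 − 1 = 406 = 2^1 · 203, so d = 203.
5^1 ≡ 5 (mod 407)
5^2 ≡ 5^2 = 25 ≡ 25 (mod 407)
5^4 ≡ 25^2 = 625 ≡ 218 (mod 407)
5^8 ≡ 218^2 = 47524 ≡ 312 (mod 407)
5^16 ≡ 312^2 = 97344 ≡ 71 (mod 407)
5^32 ≡ 71^2 = 5041 ≡ 157 (mod 407)
5^64 ≡ 157^2 = 24649 ≡ 229 (mod 407)
5^128 ≡ 229^2 = 52441 ≡ 345 (mod 407)
203 = 128 + 64 + 8 + 2 + 1 in binary powers of 2.
So 5^203 ≡ 345 · 229 · 312 · 25 · 5 ≡ 279 (mod 407).
Squaring chain: 279; never reaches −1, so base 5 is a Miller–Rabin witness that 407 is composite.

279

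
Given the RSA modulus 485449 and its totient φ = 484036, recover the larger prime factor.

φ(n) = (p−1)(q−1) = n − (p+q) + 1, so p + q = 485449 − 484036 + 1 = 1414.
p and q are the roots of t² − 1414t + 485449 = 0.
Discriminant: 1414² − 4·485449 = 1999396 − 1941796 = 57600; √57600 = 240.
q = (1414 − 240)/2 = 587, p = (1414 + 240)/2 = 827.
Check: 587 · 827 = 485449.

827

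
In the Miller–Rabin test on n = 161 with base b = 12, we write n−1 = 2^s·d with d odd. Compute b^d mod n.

161 − 1 = 160 = 2^5 · 5, so d = 5.
12^1 ≡ 12 (mod 161)
12^2 ≡ 12^2 = 144 ≡ 144 (mod 161)
12^4 ≡ 144^2 = 20736 ≡ 128 (mod 161)
5 = 4 + 1 in binary powers of 2.
So 12^5 ≡ 128 · 12 ≡ 87 (mod 161).
Squaring chain: 87 → 2 → 4 → 16 → 95; never reaches −1, so base 12 is a Miller–Rabin witness that 161 is composite.

87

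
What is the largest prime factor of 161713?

161713 = 23 · 7031
7031 = 79 · 89
89 is prime.
So 161713 = 23 · 79 · 89; the largest prime factor is 89.

89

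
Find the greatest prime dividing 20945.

20945 = 5 · 4189
4189 = 59 · 71
71 is prime.
So 20945 = 5 · 59 · 71; the largest prime factor is 71.

71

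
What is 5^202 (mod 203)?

23

5^1 ≡ 5 (mod 203)
5^2 ≡ 5^2 = 25 ≡ 25 (mod 203)
5^4 ≡ 25^2 = 625 ≡ 16 (mod 203)
5^8 ≡ 16^2 = 256 ≡ 53 (mod 203)
5^16 ≡ 53^2 = 2809 ≡ 170 (mod 203)
5^32 ≡ 170^2 = 28900 ≡ 74 (mod 203)
5^64 ≡ 74^2 = 5476 ≡ 198 (mod 203)
5^128 ≡ 198^2 = 39204 ≡ 25 (mod 203)
202 = 128 + 64 + 8 + 2 in binary powers of 2.
So 5^202 ≡ 25 · 198 · 53 · 25 ≡ 23 (mod 203).
Since 23 ≠ 1, base 5 is a Fermat witness: 203 is composite.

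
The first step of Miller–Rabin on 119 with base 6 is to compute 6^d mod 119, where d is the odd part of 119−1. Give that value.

90

119 − 1 = 118 = 2^1 · 59, so d = 59.
6^1 ≡ 6 (mod 119)
6^2 ≡ 6^2 = 36 ≡ 36 (mod 119)
6^4 ≡ 36^2 = 1296 ≡ 106 (mod 119)
6^8 ≡ 106^2 = 11236 ≡ 50 (mod 119)
6^16 ≡ 50^2 = 2500 ≡ 1 (mod 119)
6^32 ≡ 1^2 = 1 ≡ 1 (mod 119)
59 = 32 + 16 + 8 + 2 + 1 in binary powers of 2.
So 6^59 ≡ 1 · 1 · 50 · 36 · 6 ≡ 90 (mod 119).
Squaring chain: 90; never reaches −1, so base 6 is a Miller–Rabin witness that 119 is composite.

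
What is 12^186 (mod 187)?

12^1 ≡ 12 (mod 187)
12^2 ≡ 12^2 = 144 ≡ 144 (mod 187)
12^4 ≡ 144^2 = 20736 ≡ 166 (mod 187)
12^8 ≡ 166^2 = 27556 ≡ 67 (mod 187)
12^16 ≡ 67^2 = 4489 ≡ 1 (mod 187)
12^32 ≡ 1^2 = 1 ≡ 1 (mod 187)
12^64 ≡ 1^2 = 1 ≡ 1 (mod 187)
12^128 ≡ 1^2 = 1 ≡ 1 (mod 187)
186 = 128 + 32 + 16 + 8 + 2 in binary powers of 2.
So 12^186 ≡ 1 · 1 · 1 · 67 · 144 ≡ 111 (mod 187).
Since 111 ≠ 1, base 12 is a Fermat witness: 187 is composite.

111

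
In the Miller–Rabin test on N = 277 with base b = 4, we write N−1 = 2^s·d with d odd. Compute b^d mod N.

276

277 − 1 = 276 = 2^2 · 69, so d = 69.
4^1 ≡ 4 (mod 277)
4^2 ≡ 4^2 = 16 ≡ 16 (mod 277)
4^4 ≡ 16^2 = 256 ≡ 256 (mod 277)
4^8 ≡ 256^2 = 65536 ≡ 164 (mod 277)
4^16 ≡ 164^2 = 26896 ≡ 27 (mod 277)
4^32 ≡ 27^2 = 729 ≡ 175 (mod 277)
4^64 ≡ 175^2 = 30625 ≡ 155 (mod 277)
69 = 64 + 4 + 1 in binary powers of 2.
So 4^69 ≡ 155 · 256 · 4 ≡ 276 (mod 277).
Since 4^d ≡ 276 (mod 277), base 4 does not prove 277 composite.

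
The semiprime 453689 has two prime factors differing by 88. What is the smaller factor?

Since p = q + 88, we have 453689 = q(q + 88), so q² + 88q − 453689 = 0.
Discriminant: 88² + 4·453689 = 7744 + 1814756 = 1822500; √1822500 = 1350.
q = (−88 + 1350)/2 = 631, and p = q + 88 = 719.
Check: 631 · 719 = 453689.

631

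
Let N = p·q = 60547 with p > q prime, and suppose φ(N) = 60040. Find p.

317

φ(n) = (p−1)(q−1) = n − (p+q) + 1, so p + q = 60547 − 60040 + 1 = 508.
p and q are the roots of t² − 508t + 60547 = 0.
Discriminant: 508² − 4·60547 = 258064 − 242188 = 15876; √15876 = 126.
q = (508 − 126)/2 = 191, p = (508 + 126)/2 = 317.
Check: 191 · 317 = 60547.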